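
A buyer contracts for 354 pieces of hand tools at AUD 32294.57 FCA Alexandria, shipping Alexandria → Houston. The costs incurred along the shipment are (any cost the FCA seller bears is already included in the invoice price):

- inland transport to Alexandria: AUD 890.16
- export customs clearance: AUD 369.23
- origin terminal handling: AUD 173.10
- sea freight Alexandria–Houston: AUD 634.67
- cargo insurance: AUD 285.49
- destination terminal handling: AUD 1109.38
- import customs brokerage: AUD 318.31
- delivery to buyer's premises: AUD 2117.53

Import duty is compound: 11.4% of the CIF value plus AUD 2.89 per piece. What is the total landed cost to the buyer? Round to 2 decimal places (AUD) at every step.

Total landed cost: AUD 41762.32

FCA: the seller delivers export-cleared goods to the carrier; the buyer bears costs from that point.
Already in the invoice (seller's account under FCA): inland to port, export clearance — exclude.
CIF value = FCA price + origin terminal + freight + insurance = 32294.57 + 173.10 + 634.67 + 285.49 = 33387.83
Ad valorem component: 33387.83 × 11.4% = 3806.21
Specific component: 354 × 2.89 = 1023.06
Import duty = 3806.21 + 1023.06 = 4829.27
Buyer bears: origin terminal 173.10 + freight 634.67 + insurance 285.49 + destination terminal 1109.38 + brokerage 318.31 + delivery 2117.53 + duty 4829.27 = 9467.75
Landed cost = invoice 32294.57 + 9467.75 = 41762.32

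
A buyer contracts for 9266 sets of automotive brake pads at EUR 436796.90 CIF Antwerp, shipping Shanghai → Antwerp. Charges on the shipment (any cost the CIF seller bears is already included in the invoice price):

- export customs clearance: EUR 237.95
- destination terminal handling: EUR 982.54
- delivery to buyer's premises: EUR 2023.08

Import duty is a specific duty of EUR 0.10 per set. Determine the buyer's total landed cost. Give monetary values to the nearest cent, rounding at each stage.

CIF: the seller pays costs through ocean freight and marine insurance to the destination port.
Already in the invoice (seller's account under CIF): export clearance — exclude.
The CIF price already equals the CIF value: 436796.90
Import duty = 9266 × 0.10 = 926.60
Buyer bears: destination terminal 982.54 + delivery 2023.08 + duty 926.60 = 3932.22
Landed cost = invoice 436796.90 + 3932.22 = 440729.12

Total landed cost: EUR 440729.12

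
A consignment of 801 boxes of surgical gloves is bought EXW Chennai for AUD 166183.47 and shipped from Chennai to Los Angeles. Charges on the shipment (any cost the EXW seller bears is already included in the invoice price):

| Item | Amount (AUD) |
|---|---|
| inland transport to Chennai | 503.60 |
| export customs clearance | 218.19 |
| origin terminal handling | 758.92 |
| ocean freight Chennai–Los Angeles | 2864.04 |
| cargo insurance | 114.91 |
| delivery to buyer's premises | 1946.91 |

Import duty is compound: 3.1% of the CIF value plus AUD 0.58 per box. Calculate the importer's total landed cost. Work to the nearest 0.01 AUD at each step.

Total landed cost: AUD 178344.56

EXW: the seller makes goods available at their premises; the buyer bears all onward costs.
CIF value = EXW price + inland to port + export clearance + origin terminal + freight + insurance = 166183.47 + 503.60 + 218.19 + 758.92 + 2864.04 + 114.91 = 170643.13
Ad valorem component: 170643.13 × 3.1% = 5289.94
Specific component: 801 × 0.58 = 464.58
Import duty = 5289.94 + 464.58 = 5754.52
Buyer bears: inland to port 503.60 + export clearance 218.19 + origin terminal 758.92 + freight 2864.04 + insurance 114.91 + delivery 1946.91 + duty 5754.52 = 12161.09
Landed cost = invoice 166183.47 + 12161.09 = 178344.56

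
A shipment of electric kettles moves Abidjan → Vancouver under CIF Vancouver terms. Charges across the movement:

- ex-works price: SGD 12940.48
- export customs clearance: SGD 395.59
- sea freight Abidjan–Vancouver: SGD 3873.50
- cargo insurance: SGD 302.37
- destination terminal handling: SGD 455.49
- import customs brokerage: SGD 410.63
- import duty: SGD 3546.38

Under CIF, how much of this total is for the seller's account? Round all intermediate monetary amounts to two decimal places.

Seller's account: SGD 17511.94

CIF: the seller pays costs through ocean freight and marine insurance to the destination port.
Seller's account: goods 12940.48 + export clearance 395.59 + freight 3873.50 + insurance 302.37 = 17511.94
Buyer's account: destination terminal 455.49 + brokerage 410.63 + duty 3546.38 = 4412.50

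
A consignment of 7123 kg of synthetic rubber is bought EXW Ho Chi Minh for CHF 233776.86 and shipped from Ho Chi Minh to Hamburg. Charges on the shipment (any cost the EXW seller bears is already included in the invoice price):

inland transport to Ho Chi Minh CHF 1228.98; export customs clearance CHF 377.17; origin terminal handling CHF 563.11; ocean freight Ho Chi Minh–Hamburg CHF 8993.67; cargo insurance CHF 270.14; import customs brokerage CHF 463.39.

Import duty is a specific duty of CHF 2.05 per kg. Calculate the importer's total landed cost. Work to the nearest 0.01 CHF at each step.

EXW: the seller makes goods available at their premises; the buyer bears all onward costs.
CIF value = EXW price + inland to port + export clearance + origin terminal + freight + insurance = 233776.86 + 1228.98 + 377.17 + 563.11 + 8993.67 + 270.14 = 245209.93
Import duty = 7123 × 2.05 = 14602.15
Buyer bears: inland to port 1228.98 + export clearance 377.17 + origin terminal 563.11 + freight 8993.67 + insurance 270.14 + brokerage 463.39 + duty 14602.15 = 26498.61
Landed cost = invoice 233776.86 + 26498.61 = 260275.47

Total landed cost: CHF 260275.47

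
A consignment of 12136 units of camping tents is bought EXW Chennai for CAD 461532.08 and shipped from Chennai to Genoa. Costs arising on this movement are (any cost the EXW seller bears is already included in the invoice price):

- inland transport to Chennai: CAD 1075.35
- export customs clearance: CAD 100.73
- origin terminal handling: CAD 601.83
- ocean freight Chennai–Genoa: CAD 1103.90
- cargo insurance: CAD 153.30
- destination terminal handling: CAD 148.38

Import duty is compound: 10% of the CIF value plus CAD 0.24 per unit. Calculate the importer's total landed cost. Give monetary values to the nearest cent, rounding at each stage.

EXW: the seller makes goods available at their premises; the buyer bears all onward costs.
CIF value = EXW price + inland to port + export clearance + origin terminal + freight + insurance = 461532.08 + 1075.35 + 100.73 + 601.83 + 1103.90 + 153.30 = 464567.19
Ad valorem component: 464567.19 × 10% = 46456.72
Specific component: 12136 × 0.24 = 2912.64
Import duty = 46456.72 + 2912.64 = 49369.36
Buyer bears: inland to port 1075.35 + export clearance 100.73 + origin terminal 601.83 + freight 1103.90 + insurance 153.30 + destination terminal 148.38 + duty 49369.36 = 52552.85
Landed cost = invoice 461532.08 + 52552.85 = 514084.93

Total landed cost: CAD 514084.93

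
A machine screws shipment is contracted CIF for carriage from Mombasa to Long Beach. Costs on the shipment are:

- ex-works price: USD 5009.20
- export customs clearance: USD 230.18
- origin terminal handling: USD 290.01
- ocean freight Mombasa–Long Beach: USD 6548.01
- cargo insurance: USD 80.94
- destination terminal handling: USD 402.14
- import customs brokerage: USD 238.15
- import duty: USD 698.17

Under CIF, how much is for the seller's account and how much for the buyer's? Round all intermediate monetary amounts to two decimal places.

Seller: USD 12158.34; buyer: USD 1338.46

CIF: the seller pays costs through ocean freight and marine insurance to the destination port.
Seller's account: goods 5009.20 + export clearance 230.18 + origin terminal 290.01 + freight 6548.01 + insurance 80.94 = 12158.34
Buyer's account: destination terminal 402.14 + brokerage 238.15 + duty 698.17 = 1338.46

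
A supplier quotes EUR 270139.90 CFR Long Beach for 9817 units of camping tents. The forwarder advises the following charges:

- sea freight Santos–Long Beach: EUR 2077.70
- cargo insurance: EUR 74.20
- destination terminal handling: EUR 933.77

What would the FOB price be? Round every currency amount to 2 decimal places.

Not relevant to the conversion: insurance, destination terminal — on the buyer under both terms; not part of either seller's price.
From CFR to FOB, the seller no longer bears: freight.
FOB price = 270139.90 − 2077.70 = 268062.20

FOB price: EUR 268062.20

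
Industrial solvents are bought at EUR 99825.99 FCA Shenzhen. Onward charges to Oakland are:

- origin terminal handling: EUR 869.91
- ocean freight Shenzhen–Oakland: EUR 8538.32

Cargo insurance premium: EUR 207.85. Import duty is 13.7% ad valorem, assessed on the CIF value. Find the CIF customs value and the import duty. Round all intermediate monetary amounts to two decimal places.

CIF = FCA price + pre-shipment costs + freight + insurance
CIF = 99825.99 + 869.91 + 8538.32 + 207.85 = 109442.07
Import duty = 109442.07 × 13.7% = 14993.56

CIF value: EUR 109442.07; import duty: EUR 14993.56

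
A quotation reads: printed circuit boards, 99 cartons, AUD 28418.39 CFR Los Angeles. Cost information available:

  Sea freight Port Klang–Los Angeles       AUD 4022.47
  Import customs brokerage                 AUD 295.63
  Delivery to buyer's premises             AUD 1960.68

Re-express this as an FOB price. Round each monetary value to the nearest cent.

FOB price: AUD 24395.92

Not relevant to the conversion: brokerage, delivery — on the buyer under both terms; not part of either seller's price.
From CFR to FOB, the seller no longer bears: freight.
FOB price = 28418.39 − 4022.47 = 24395.92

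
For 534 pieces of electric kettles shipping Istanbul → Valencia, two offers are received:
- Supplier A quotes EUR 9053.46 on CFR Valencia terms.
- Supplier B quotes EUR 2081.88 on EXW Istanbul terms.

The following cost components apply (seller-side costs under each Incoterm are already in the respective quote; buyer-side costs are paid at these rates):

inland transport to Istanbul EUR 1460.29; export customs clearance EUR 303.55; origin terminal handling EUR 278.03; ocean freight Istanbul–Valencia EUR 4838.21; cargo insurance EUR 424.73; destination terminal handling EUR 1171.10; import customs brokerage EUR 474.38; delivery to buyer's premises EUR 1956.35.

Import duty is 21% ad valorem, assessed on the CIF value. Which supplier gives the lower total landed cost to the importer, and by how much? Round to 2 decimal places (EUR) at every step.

Supplier B is cheaper by EUR 110.72

Supplier A (CFR):
CIF value = CFR price + insurance = 9053.46 + 424.73 = 9478.19
Import duty = 9478.19 × 21% = 1990.42
Buyer bears (A): 424.73 + 1171.10 + 474.38 + 1956.35 = 4026.56
Landed cost (A) = invoice 9053.46 + 4026.56 + duty 1990.42 = 15070.44
Supplier B (EXW):
CIF value = EXW price + inland to port + export clearance + origin terminal + freight + insurance = 2081.88 + 1460.29 + 303.55 + 278.03 + 4838.21 + 424.73 = 9386.69
Import duty = 9386.69 × 21% = 1971.20
Buyer bears (B): 1460.29 + 303.55 + 278.03 + 4838.21 + 424.73 + 1171.10 + 474.38 + 1956.35 = 10906.64
Landed cost (B) = invoice 2081.88 + 10906.64 + duty 1971.20 = 14959.72
Difference = |15070.44 − 14959.72| = 110.72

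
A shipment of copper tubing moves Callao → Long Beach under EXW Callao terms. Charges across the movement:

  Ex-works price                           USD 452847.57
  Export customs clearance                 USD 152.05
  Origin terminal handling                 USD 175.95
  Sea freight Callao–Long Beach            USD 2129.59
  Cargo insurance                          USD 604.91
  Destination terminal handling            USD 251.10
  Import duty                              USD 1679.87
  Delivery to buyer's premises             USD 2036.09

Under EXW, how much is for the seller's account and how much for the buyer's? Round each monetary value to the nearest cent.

EXW: the seller makes goods available at their premises; the buyer bears all onward costs.
Seller's account: goods 452847.57 = 452847.57
Buyer's account: export clearance 152.05 + origin terminal 175.95 + freight 2129.59 + insurance 604.91 + destination terminal 251.10 + duty 1679.87 + delivery 2036.09 = 7029.56

Seller: USD 452847.57; buyer: USD 7029.56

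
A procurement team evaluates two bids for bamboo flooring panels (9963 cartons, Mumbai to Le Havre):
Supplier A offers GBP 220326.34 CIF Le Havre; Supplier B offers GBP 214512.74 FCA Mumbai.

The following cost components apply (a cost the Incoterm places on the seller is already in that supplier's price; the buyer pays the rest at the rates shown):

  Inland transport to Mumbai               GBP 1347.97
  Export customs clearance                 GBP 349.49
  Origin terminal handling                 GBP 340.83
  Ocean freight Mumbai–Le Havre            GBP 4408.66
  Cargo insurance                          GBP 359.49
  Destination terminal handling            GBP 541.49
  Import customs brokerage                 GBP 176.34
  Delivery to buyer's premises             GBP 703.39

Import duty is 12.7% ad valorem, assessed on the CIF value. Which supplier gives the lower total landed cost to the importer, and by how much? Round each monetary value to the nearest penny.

Supplier A (CIF):
The CIF price already equals the CIF value: 220326.34
Import duty = 220326.34 × 12.7% = 27981.45
Buyer bears (A): 541.49 + 176.34 + 703.39 = 1421.22
Landed cost (A) = invoice 220326.34 + 1421.22 + duty 27981.45 = 249729.01
Supplier B (FCA):
CIF value = FCA price + origin terminal + freight + insurance = 214512.74 + 340.83 + 4408.66 + 359.49 = 219621.72
Import duty = 219621.72 × 12.7% = 27891.96
Buyer bears (B): 340.83 + 4408.66 + 359.49 + 541.49 + 176.34 + 703.39 = 6530.20
Landed cost (B) = invoice 214512.74 + 6530.20 + duty 27891.96 = 248934.90
Difference = |249729.01 − 248934.90| = 794.11

Supplier B is cheaper by GBP 794.11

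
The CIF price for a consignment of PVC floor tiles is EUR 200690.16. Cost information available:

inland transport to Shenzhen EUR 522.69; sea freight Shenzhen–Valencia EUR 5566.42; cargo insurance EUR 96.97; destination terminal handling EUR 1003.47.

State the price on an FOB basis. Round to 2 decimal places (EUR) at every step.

FOB price: EUR 195026.77

Not relevant to the conversion: inland to port — on the seller under both CIF and FOB; already in the CIF price and stays in the FOB price. destination terminal — on the buyer under both terms; not part of either seller's price.
From CIF to FOB, the seller no longer bears: freight, insurance.
FOB price = 200690.16 − 5566.42 − 96.97 = 195026.77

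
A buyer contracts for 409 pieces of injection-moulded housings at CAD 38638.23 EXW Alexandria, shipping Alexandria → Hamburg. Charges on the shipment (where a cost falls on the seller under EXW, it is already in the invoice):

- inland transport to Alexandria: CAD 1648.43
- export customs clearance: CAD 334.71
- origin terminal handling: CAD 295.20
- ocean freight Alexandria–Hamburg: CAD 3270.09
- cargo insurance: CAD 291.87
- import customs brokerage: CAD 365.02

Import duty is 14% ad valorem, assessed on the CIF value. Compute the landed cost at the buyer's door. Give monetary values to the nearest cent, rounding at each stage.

EXW: the seller makes goods available at their premises; the buyer bears all onward costs.
CIF value = EXW price + inland to port + export clearance + origin terminal + freight + insurance = 38638.23 + 1648.43 + 334.71 + 295.20 + 3270.09 + 291.87 = 44478.53
Import duty = 44478.53 × 14% = 6226.99
Buyer bears: inland to port 1648.43 + export clearance 334.71 + origin terminal 295.20 + freight 3270.09 + insurance 291.87 + brokerage 365.02 + duty 6226.99 = 12432.31
Landed cost = invoice 38638.23 + 12432.31 = 51070.54

Total landed cost: CAD 51070.54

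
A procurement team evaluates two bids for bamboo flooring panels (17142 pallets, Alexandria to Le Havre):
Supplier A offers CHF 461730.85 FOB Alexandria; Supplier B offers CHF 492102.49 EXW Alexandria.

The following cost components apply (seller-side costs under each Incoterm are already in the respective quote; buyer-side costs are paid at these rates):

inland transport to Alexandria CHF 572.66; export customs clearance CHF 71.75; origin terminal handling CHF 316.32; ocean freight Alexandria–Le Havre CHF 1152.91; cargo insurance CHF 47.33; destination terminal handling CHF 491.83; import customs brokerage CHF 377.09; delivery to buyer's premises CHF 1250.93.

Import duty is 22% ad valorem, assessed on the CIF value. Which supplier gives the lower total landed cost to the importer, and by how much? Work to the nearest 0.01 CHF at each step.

Supplier A is cheaper by CHF 38225.49

Supplier A (FOB):
CIF value = FOB price + freight + insurance = 461730.85 + 1152.91 + 47.33 = 462931.09
Import duty = 462931.09 × 22% = 101844.84
Buyer bears (A): 1152.91 + 47.33 + 491.83 + 377.09 + 1250.93 = 3320.09
Landed cost (A) = invoice 461730.85 + 3320.09 + duty 101844.84 = 566895.78
Supplier B (EXW):
CIF value = EXW price + inland to port + export clearance + origin terminal + freight + insurance = 492102.49 + 572.66 + 71.75 + 316.32 + 1152.91 + 47.33 = 494263.46
Import duty = 494263.46 × 22% = 108737.96
Buyer bears (B): 572.66 + 71.75 + 316.32 + 1152.91 + 47.33 + 491.83 + 377.09 + 1250.93 = 4280.82
Landed cost (B) = invoice 492102.49 + 4280.82 + duty 108737.96 = 605121.27
Difference = |566895.78 − 605121.27| = 38225.49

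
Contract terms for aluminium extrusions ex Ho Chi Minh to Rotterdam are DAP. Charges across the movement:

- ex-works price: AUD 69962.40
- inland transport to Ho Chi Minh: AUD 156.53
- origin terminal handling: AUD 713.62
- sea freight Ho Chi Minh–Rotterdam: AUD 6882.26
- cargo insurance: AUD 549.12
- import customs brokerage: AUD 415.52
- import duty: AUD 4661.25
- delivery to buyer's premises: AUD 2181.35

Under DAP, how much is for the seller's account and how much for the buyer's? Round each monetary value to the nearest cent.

Seller: AUD 80445.28; buyer: AUD 5076.77

DAP: the seller bears all costs to the named destination except import duty and clearance.
Seller's account: goods 69962.40 + inland to port 156.53 + origin terminal 713.62 + freight 6882.26 + insurance 549.12 + delivery 2181.35 = 80445.28
Buyer's account: brokerage 415.52 + duty 4661.25 = 5076.77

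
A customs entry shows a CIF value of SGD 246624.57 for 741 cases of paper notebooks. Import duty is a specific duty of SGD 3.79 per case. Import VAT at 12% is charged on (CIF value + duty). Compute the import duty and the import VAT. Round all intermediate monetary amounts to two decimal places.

Import duty: SGD 2808.39; import VAT: SGD 29931.96

Import duty = 741 × 3.79 = 2808.39
VAT base = CIF + duty = 246624.57 + 2808.39 = 249432.96
Import VAT = 249432.96 × 12% = 29931.96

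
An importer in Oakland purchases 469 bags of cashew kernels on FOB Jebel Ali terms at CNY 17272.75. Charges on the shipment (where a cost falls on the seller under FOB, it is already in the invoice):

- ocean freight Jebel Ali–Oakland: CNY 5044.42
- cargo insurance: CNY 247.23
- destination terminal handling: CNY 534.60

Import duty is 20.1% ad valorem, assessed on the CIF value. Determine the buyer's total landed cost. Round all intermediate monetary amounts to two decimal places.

Total landed cost: CNY 27634.44

FOB: the seller bears costs until goods are on board at the origin port; the buyer bears freight, insurance and all costs thereafter.
CIF value = FOB price + freight + insurance = 17272.75 + 5044.42 + 247.23 = 22564.40
Import duty = 22564.40 × 20.1% = 4535.44
Buyer bears: freight 5044.42 + insurance 247.23 + destination terminal 534.60 + duty 4535.44 = 10361.69
Landed cost = invoice 17272.75 + 10361.69 = 27634.44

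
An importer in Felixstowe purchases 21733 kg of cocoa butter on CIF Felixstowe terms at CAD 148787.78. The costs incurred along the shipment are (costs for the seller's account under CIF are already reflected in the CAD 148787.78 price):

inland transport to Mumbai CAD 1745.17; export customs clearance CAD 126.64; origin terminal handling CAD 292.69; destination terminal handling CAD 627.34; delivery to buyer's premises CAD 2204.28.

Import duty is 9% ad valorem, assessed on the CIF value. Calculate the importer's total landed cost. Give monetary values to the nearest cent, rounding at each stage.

Total landed cost: CAD 165010.30

CIF: the seller pays costs through ocean freight and marine insurance to the destination port.
Already in the invoice (seller's account under CIF): inland to port, export clearance, origin terminal — exclude.
The CIF price already equals the CIF value: 148787.78
Import duty = 148787.78 × 9% = 13390.90
Buyer bears: destination terminal 627.34 + delivery 2204.28 + duty 13390.90 = 16222.52
Landed cost = invoice 148787.78 + 16222.52 = 165010.30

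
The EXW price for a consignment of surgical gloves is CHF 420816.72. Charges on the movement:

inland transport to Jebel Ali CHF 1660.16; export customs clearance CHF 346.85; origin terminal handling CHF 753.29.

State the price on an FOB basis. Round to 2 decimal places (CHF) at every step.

From EXW to FOB, the seller additionally bears: inland to port, export clearance, origin terminal.
FOB price = 420816.72 + 1660.16 + 346.85 + 753.29 = 423577.02

FOB price: CHF 423577.02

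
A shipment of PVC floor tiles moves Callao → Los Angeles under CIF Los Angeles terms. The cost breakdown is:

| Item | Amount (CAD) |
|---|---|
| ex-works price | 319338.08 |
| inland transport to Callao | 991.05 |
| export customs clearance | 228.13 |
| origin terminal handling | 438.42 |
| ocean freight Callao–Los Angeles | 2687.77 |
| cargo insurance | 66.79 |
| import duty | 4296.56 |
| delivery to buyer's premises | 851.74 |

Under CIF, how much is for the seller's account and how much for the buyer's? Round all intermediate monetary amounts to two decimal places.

Seller: CAD 323750.24; buyer: CAD 5148.30

CIF: the seller pays costs through ocean freight and marine insurance to the destination port.
Seller's account: goods 319338.08 + inland to port 991.05 + export clearance 228.13 + origin terminal 438.42 + freight 2687.77 + insurance 66.79 = 323750.24
Buyer's account: duty 4296.56 + delivery 851.74 = 5148.30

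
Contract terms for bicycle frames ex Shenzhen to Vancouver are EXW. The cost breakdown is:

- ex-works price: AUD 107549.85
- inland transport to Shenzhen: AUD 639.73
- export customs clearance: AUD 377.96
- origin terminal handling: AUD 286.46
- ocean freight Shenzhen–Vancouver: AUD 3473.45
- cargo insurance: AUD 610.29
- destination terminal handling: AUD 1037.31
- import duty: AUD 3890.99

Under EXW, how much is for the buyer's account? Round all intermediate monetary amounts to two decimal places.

EXW: the seller makes goods available at their premises; the buyer bears all onward costs.
Seller's account: goods 107549.85 = 107549.85
Buyer's account: inland to port 639.73 + export clearance 377.96 + origin terminal 286.46 + freight 3473.45 + insurance 610.29 + destination terminal 1037.31 + duty 3890.99 = 10316.19

Buyer's account: AUD 10316.19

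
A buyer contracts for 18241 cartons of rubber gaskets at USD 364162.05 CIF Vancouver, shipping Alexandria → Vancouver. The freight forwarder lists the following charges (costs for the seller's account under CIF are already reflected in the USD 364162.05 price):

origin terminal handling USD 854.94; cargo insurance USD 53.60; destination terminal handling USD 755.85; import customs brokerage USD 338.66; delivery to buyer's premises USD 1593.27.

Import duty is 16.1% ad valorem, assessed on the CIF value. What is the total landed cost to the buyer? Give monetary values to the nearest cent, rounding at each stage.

CIF: the seller pays costs through ocean freight and marine insurance to the destination port.
Already in the invoice (seller's account under CIF): origin terminal, insurance — exclude.
The CIF price already equals the CIF value: 364162.05
Import duty = 364162.05 × 16.1% = 58630.09
Buyer bears: destination terminal 755.85 + brokerage 338.66 + delivery 1593.27 + duty 58630.09 = 61317.87
Landed cost = invoice 364162.05 + 61317.87 = 425479.92

Total landed cost: USD 425479.92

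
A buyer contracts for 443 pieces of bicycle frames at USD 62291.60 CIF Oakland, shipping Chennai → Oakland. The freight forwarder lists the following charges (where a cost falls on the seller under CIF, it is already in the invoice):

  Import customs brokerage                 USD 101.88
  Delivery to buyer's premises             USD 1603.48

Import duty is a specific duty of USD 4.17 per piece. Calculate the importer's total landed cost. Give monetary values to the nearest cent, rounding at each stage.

Total landed cost: USD 65844.27

CIF: the seller pays costs through ocean freight and marine insurance to the destination port.
The CIF price already equals the CIF value: 62291.60
Import duty = 443 × 4.17 = 1847.31
Buyer bears: brokerage 101.88 + delivery 1603.48 + duty 1847.31 = 3552.67
Landed cost = invoice 62291.60 + 3552.67 = 65844.27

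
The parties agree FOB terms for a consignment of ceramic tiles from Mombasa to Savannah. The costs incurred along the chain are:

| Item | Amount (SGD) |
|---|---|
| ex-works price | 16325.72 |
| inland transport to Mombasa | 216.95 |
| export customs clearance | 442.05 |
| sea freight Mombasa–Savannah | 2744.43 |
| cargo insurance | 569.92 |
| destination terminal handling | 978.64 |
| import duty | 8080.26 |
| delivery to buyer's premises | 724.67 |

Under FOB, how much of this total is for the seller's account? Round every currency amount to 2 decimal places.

FOB: the seller bears costs until goods are on board at the origin port; the buyer bears freight, insurance and all costs thereafter.
Seller's account: goods 16325.72 + inland to port 216.95 + export clearance 442.05 = 16984.72
Buyer's account: freight 2744.43 + insurance 569.92 + destination terminal 978.64 + duty 8080.26 + delivery 724.67 = 13097.92

Seller's account: SGD 16984.72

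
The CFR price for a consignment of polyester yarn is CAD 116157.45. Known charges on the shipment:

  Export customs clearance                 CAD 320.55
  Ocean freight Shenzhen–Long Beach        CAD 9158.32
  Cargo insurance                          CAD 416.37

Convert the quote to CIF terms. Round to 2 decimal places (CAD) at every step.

Not relevant to the conversion: freight, export clearance — on the seller under both CFR and CIF; already in the CFR price and stays in the CIF price.
From CFR to CIF, the seller additionally bears: insurance.
CIF price = 116157.45 + 416.37 = 116573.82

CIF price: CAD 116573.82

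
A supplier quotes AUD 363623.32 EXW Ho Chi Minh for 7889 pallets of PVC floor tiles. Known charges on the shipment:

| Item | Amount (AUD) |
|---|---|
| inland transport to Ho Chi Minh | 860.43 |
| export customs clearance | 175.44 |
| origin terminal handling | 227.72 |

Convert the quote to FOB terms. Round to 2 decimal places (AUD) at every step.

From EXW to FOB, the seller additionally bears: inland to port, export clearance, origin terminal.
FOB price = 363623.32 + 860.43 + 175.44 + 227.72 = 364886.91

FOB price: AUD 364886.91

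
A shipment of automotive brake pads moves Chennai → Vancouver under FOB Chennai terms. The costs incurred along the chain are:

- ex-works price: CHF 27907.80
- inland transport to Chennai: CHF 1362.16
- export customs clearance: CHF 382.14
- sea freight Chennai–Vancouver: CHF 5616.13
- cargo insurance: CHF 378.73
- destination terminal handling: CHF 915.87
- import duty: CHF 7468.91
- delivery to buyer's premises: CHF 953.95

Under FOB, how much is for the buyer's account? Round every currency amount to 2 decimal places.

Buyer's account: CHF 15333.59

FOB: the seller bears costs until goods are on board at the origin port; the buyer bears freight, insurance and all costs thereafter.
Seller's account: goods 27907.80 + inland to port 1362.16 + export clearance 382.14 = 29652.10
Buyer's account: freight 5616.13 + insurance 378.73 + destination terminal 915.87 + duty 7468.91 + delivery 953.95 = 15333.59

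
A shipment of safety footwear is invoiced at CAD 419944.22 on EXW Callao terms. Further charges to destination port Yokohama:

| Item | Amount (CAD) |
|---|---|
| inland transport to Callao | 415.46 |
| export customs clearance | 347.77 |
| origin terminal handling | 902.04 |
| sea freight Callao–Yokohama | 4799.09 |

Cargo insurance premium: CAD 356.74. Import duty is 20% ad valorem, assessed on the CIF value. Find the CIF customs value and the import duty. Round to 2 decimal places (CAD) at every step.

CIF value: CAD 426765.32; import duty: CAD 85353.06

CIF = EXW price + pre-shipment costs + freight + insurance
CIF = 419944.22 + 415.46 + 347.77 + 902.04 + 4799.09 + 356.74 = 426765.32
Import duty = 426765.32 × 20% = 85353.06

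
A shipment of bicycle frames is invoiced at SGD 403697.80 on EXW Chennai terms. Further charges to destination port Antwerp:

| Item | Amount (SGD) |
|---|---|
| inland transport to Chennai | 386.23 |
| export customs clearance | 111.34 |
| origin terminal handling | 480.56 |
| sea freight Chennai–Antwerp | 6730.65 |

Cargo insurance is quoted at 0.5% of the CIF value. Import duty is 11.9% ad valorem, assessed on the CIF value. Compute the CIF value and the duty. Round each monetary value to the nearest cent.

CIF value: SGD 413473.95; import duty: SGD 49203.40

Let C be the CIF value. C = EXW price + pre-shipment costs + freight + 0.5% × C
C − 0.5% × C = 403697.80 + 386.23 + 111.34 + 480.56 + 6730.65
0.995 × C = 411406.58
C = 411406.58 / 0.995 = 413473.95
Insurance premium = 0.5% × 413473.95 = 2067.37
Import duty = 413473.95 × 11.9% = 49203.40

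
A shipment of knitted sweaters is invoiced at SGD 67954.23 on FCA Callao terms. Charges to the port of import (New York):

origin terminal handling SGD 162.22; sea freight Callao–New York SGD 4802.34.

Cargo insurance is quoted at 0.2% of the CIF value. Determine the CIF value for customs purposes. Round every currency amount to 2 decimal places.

Let C be the CIF value. C = FCA price + pre-shipment costs + freight + 0.2% × C
C − 0.2% × C = 67954.23 + 162.22 + 4802.34
0.998 × C = 72918.79
C = 72918.79 / 0.998 = 73064.92
Insurance premium = 0.2% × 73064.92 = 146.13

CIF value: SGD 73064.92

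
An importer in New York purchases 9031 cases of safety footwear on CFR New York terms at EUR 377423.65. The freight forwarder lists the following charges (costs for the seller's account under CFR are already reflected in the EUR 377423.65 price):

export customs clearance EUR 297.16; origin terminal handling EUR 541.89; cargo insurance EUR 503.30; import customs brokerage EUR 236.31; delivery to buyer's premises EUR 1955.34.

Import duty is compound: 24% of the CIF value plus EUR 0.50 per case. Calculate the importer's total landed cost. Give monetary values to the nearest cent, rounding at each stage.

Total landed cost: EUR 475336.57

CFR: the seller pays costs through ocean freight to the destination port, but not insurance.
Already in the invoice (seller's account under CFR): export clearance, origin terminal — exclude.
CIF value = CFR price + insurance = 377423.65 + 503.30 = 377926.95
Ad valorem component: 377926.95 × 24% = 90702.47
Specific component: 9031 × 0.50 = 4515.50
Import duty = 90702.47 + 4515.50 = 95217.97
Buyer bears: insurance 503.30 + brokerage 236.31 + delivery 1955.34 + duty 95217.97 = 97912.92
Landed cost = invoice 377423.65 + 97912.92 = 475336.57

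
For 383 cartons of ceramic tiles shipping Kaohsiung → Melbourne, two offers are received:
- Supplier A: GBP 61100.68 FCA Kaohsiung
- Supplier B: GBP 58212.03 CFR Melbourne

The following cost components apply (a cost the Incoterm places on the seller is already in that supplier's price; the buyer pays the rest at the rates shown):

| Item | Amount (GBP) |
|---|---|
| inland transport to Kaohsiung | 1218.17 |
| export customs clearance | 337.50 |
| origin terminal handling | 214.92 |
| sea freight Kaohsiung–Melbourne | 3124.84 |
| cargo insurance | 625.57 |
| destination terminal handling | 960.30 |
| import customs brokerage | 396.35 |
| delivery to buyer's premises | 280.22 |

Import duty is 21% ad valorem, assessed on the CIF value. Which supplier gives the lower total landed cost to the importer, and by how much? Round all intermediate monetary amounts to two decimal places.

Supplier A (FCA):
CIF value = FCA price + origin terminal + freight + insurance = 61100.68 + 214.92 + 3124.84 + 625.57 = 65066.01
Import duty = 65066.01 × 21% = 13663.86
Buyer bears (A): 214.92 + 3124.84 + 625.57 + 960.30 + 396.35 + 280.22 = 5602.20
Landed cost (A) = invoice 61100.68 + 5602.20 + duty 13663.86 = 80366.74
Supplier B (CFR):
CIF value = CFR price + insurance = 58212.03 + 625.57 = 58837.60
Import duty = 58837.60 × 21% = 12355.90
Buyer bears (B): 625.57 + 960.30 + 396.35 + 280.22 = 2262.44
Landed cost (B) = invoice 58212.03 + 2262.44 + duty 12355.90 = 72830.37
Difference = |80366.74 − 72830.37| = 7536.37

Supplier B is cheaper by GBP 7536.37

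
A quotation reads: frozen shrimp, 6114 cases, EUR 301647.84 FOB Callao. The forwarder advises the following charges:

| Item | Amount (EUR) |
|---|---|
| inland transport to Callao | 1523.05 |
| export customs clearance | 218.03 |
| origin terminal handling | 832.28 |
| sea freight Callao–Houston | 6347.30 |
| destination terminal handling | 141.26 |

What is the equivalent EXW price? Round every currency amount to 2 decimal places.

Not relevant to the conversion: freight, destination terminal — on the buyer under both terms; not part of either seller's price.
From FOB to EXW, the seller no longer bears: inland to port, export clearance, origin terminal.
EXW price = 301647.84 − 1523.05 − 218.03 − 832.28 = 299074.48

EXW price: EUR 299074.48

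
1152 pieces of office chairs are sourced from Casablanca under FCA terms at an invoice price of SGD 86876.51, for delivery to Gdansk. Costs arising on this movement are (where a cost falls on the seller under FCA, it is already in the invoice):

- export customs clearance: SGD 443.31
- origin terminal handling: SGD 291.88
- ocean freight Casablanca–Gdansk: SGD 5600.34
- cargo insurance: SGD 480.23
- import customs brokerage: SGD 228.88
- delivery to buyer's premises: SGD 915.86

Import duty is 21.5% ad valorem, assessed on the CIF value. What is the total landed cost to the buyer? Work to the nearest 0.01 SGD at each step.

FCA: the seller delivers export-cleared goods to the carrier; the buyer bears costs from that point.
Already in the invoice (seller's account under FCA): export clearance — exclude.
CIF value = FCA price + origin terminal + freight + insurance = 86876.51 + 291.88 + 5600.34 + 480.23 = 93248.96
Import duty = 93248.96 × 21.5% = 20048.53
Buyer bears: origin terminal 291.88 + freight 5600.34 + insurance 480.23 + brokerage 228.88 + delivery 915.86 + duty 20048.53 = 27565.72
Landed cost = invoice 86876.51 + 27565.72 = 114442.23

Total landed cost: SGD 114442.23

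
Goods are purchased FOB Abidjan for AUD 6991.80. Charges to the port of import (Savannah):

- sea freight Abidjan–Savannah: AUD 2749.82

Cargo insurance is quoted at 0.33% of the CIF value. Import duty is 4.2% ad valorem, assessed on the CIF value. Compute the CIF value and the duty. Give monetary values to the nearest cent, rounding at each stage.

Let C be the CIF value. C = FOB price + freight + 0.33% × C
C − 0.33% × C = 6991.80 + 2749.82
0.9967 × C = 9741.62
C = 9741.62 / 0.9967 = 9773.87
Insurance premium = 0.33% × 9773.87 = 32.25
Import duty = 9773.87 × 4.2% = 410.50

CIF value: AUD 9773.87; import duty: AUD 410.50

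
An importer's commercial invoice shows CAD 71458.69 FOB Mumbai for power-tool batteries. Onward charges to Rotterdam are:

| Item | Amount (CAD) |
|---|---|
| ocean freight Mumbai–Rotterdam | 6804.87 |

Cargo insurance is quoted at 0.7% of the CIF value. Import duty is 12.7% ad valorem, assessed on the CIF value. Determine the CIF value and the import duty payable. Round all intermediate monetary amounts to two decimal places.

CIF value: CAD 78815.27; import duty: CAD 10009.54

Let C be the CIF value. C = FOB price + freight + 0.7% × C
C − 0.7% × C = 71458.69 + 6804.87
0.993 × C = 78263.56
C = 78263.56 / 0.993 = 78815.27
Insurance premium = 0.7% × 78815.27 = 551.71
Import duty = 78815.27 × 12.7% = 10009.54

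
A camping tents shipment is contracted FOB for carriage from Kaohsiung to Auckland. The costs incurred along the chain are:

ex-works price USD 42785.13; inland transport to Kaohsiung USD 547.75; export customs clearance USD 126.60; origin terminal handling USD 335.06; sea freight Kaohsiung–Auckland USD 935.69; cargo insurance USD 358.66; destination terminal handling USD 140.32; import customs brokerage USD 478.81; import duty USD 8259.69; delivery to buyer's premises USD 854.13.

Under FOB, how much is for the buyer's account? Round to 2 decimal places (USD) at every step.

Buyer's account: USD 11027.30

FOB: the seller bears costs until goods are on board at the origin port; the buyer bears freight, insurance and all costs thereafter.
Seller's account: goods 42785.13 + inland to port 547.75 + export clearance 126.60 + origin terminal 335.06 = 43794.54
Buyer's account: freight 935.69 + insurance 358.66 + destination terminal 140.32 + brokerage 478.81 + duty 8259.69 + delivery 854.13 = 11027.30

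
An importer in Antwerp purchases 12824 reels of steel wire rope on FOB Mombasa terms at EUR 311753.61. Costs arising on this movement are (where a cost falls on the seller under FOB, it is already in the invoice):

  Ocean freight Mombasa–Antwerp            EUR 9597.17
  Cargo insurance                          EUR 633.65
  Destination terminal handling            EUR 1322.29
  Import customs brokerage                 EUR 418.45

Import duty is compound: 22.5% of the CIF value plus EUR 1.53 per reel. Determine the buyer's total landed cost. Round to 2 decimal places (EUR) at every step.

FOB: the seller bears costs until goods are on board at the origin port; the buyer bears freight, insurance and all costs thereafter.
CIF value = FOB price + freight + insurance = 311753.61 + 9597.17 + 633.65 = 321984.43
Ad valorem component: 321984.43 × 22.5% = 72446.50
Specific component: 12824 × 1.53 = 19620.72
Import duty = 72446.50 + 19620.72 = 92067.22
Buyer bears: freight 9597.17 + insurance 633.65 + destination terminal 1322.29 + brokerage 418.45 + duty 92067.22 = 104038.78
Landed cost = invoice 311753.61 + 104038.78 = 415792.39

Total landed cost: EUR 415792.39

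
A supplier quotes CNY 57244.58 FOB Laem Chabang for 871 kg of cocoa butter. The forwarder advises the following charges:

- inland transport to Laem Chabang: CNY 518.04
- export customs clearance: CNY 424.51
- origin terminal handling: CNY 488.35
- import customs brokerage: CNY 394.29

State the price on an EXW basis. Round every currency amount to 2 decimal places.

Not relevant to the conversion: brokerage — on the buyer under both terms; not part of either seller's price.
From FOB to EXW, the seller no longer bears: inland to port, export clearance, origin terminal.
EXW price = 57244.58 − 518.04 − 424.51 − 488.35 = 55813.68

EXW price: CNY 55813.68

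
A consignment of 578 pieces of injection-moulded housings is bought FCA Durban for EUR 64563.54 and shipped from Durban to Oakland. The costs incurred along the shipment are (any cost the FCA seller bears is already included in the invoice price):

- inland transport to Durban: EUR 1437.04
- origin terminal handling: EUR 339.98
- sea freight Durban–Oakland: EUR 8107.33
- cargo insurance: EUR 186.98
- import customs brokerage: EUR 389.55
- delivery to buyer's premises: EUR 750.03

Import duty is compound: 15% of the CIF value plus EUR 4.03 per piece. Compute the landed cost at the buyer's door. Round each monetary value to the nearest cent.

Total landed cost: EUR 87646.42

FCA: the seller delivers export-cleared goods to the carrier; the buyer bears costs from that point.
Already in the invoice (seller's account under FCA): inland to port — exclude.
CIF value = FCA price + origin terminal + freight + insurance = 64563.54 + 339.98 + 8107.33 + 186.98 = 73197.83
Ad valorem component: 73197.83 × 15% = 10979.67
Specific component: 578 × 4.03 = 2329.34
Import duty = 10979.67 + 2329.34 = 13309.01
Buyer bears: origin terminal 339.98 + freight 8107.33 + insurance 186.98 + brokerage 389.55 + delivery 750.03 + duty 13309.01 = 23082.88
Landed cost = invoice 64563.54 + 23082.88 = 87646.42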